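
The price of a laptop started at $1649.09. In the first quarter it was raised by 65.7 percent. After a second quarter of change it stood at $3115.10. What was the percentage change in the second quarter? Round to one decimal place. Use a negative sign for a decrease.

After the first quarter: $1649.09 × 1.657 = $2732.54213.
Second-quarter multiplier: $3115.10 ÷ $2732.54213 ≈ 1.14.
That is a change of 14.0%.

14.0%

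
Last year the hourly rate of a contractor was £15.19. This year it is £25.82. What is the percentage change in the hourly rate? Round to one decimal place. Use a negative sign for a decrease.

Change: £25.82 − £15.19 = £10.63.
Relative to the original: £10.63 ÷ £15.19 ≈ 70.0%.

70.0%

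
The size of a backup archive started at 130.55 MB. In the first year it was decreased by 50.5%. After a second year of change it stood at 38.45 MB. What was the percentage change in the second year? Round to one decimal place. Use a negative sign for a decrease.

After the first year: 130.55 × 0.495 = 64.62225.
Second-year multiplier: 38.45 ÷ 64.62225 ≈ 0.595.
That is a change of -40.5%.

-40.5%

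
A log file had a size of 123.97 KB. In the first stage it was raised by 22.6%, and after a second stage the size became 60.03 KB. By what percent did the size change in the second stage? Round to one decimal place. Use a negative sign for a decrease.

-60.5%

After the first stage: 123.97 × 1.226 = 151.98722.
Second-stage multiplier: 60.03 ÷ 151.98722 ≈ 0.39497.
That is a change of -60.5%.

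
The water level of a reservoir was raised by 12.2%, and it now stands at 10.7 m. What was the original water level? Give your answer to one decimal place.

The overall multiplier applied was 1.122.
So the original water level was 10.7 ÷ 1.122 ≈ 9.5 m.

9.5 m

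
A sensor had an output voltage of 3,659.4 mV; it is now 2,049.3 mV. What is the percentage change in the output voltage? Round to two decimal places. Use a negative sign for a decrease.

-44.00%

Change: 2,049.3 − 3,659.4 = -1,610.1.
Relative to the original: -1,610.1 ÷ 3,659.4 ≈ -44.00%.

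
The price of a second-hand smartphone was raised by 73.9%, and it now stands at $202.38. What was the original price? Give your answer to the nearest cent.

The overall multiplier applied was 1.739.
So the original price was $202.38 ÷ 1.739 ≈ $116.38.

$116.38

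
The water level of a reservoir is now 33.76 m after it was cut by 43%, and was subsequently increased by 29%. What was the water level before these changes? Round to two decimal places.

Undoing the 29% increase: 33.76 ÷ 1.29 ≈ 26.170543.
Undoing the 43% decrease: 26.170543 ÷ 0.57 ≈ 45.91 m.

45.91 m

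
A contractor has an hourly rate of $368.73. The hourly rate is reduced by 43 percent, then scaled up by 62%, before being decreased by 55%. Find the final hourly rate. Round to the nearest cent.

Apply the 43% decrease: $368.73 × 0.57 = $210.1761.
62% increase: $210.1761 × 1.62 = $340.485282.
After the 55% decrease: $340.485282 × 0.45 = $153.2183769 ≈ $153.22.

$153.22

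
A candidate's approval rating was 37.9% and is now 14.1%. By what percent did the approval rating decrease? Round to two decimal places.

The change is 14.1 − 37.9 = -23.8 percentage points.
Relative to the original 37.9%, that is -23.8 ÷ 37.9 ≈ -62.80%.
So the approval rating fell by 62.80%.

62.80%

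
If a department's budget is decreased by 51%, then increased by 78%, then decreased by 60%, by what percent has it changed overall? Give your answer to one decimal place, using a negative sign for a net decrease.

-65.1%

A 51% decrease multiplies by 0.49.
Then a 78% increase: 0.49 × 1.78 = 0.8722.
Then a 60% decrease: 0.8722 × 0.4 = 0.34888.
Overall factor 0.34888, i.e. -65.1%.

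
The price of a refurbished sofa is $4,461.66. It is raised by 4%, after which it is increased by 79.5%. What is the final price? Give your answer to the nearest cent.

$8,329.03

Apply the 4% increase: $4,461.66 × 1.04 = $4640.1264.
79.5% increase: $4640.1264 × 1.795 = $8329.026888 ≈ $8,329.03.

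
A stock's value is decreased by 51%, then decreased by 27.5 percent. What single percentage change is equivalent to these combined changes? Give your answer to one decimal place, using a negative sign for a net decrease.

A 51% decrease multiplies by 0.49.
Then a 27.5% decrease: 0.49 × 0.725 = 0.35525.
Overall factor 0.35525, i.e. -64.5%.

-64.5%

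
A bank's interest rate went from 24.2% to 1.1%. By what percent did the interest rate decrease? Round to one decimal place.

The change is 1.1 − 24.2 = -23.1 percentage points.
Relative to the original 24.2%, that is -23.1 ÷ 24.2 ≈ -95.5%.
So the interest rate fell by 95.5%.

95.5%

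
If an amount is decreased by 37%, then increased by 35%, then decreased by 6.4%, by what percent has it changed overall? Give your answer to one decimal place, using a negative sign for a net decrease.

-20.4%

A 37% decrease multiplies by 0.63.
Then a 35% increase: 0.63 × 1.35 = 0.8505.
Then a 6.4% decrease: 0.8505 × 0.936 = 0.796068.
Overall factor 0.796068, i.e. -20.4%.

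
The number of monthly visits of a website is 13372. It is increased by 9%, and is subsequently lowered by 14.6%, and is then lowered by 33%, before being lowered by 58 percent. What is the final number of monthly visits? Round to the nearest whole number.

3503

Each change multiplies by a factor: 1.09 × 0.854 × 0.67 × 0.42 = 0.261944004.
13372 × 0.261944004 = 3502.715221488 ≈ 3503.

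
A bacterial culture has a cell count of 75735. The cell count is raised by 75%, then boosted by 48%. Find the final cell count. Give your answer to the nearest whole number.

196154

Each change multiplies by a factor: 1.75 × 1.48 = 2.59.
75735 × 2.59 = 196153.65 ≈ 196154.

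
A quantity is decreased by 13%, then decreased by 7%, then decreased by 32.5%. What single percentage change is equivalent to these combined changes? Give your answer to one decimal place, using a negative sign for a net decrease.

-45.4%

The combined multiplier is 0.87 × 0.93 × 0.675 = 0.5461425.
That corresponds to a decrease of 45.4%.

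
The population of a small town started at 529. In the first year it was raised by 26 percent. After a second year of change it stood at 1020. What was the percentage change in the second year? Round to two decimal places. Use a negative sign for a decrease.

After the first year: 529 × 1.26 = 666.54.
Second-year multiplier: 1020 ÷ 666.54 ≈ 1.530291.
That is a change of 53.03%.

53.03%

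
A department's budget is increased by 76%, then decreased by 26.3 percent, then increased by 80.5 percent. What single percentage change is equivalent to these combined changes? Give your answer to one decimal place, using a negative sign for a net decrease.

134.1%

The combined multiplier is 1.76 × 0.737 × 1.805 = 2.3413016.
That corresponds to an increase of 134.1%.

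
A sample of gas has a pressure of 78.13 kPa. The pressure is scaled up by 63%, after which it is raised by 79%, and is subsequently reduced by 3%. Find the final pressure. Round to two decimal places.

221.12 kPa

Apply the 63% increase: 78.13 × 1.63 = 127.3519.
79% increase: 127.3519 × 1.79 = 227.959901.
3% decrease: 227.959901 × 0.97 = 221.12110397 ≈ 221.12.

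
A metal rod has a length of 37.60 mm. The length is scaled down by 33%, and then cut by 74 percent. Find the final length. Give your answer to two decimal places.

6.55 mm

Apply the 33% decrease: 37.60 × 0.67 = 25.192.
Apply the 74% decrease: 25.192 × 0.26 = 6.54992 ≈ 6.55.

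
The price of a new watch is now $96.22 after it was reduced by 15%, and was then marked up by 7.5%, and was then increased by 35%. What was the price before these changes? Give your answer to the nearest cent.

$78.00

The overall multiplier applied was 0.85 × 1.075 × 1.35 = 1.2335625.
So the original price was $96.22 ÷ 1.2335625 ≈ $78.00.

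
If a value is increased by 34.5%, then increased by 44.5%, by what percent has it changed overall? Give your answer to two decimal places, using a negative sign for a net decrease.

94.35%

A 34.5% increase multiplies by 1.345.
Then a 44.5% increase: 1.345 × 1.445 = 1.943525.
Overall factor 1.943525, i.e. 94.35%.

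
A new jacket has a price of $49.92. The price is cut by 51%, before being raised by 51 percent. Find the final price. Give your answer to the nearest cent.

Apply the 51% decrease: $49.92 × 0.49 = $24.4608.
51% increase: $24.4608 × 1.51 = $36.935808 ≈ $36.94.

$36.94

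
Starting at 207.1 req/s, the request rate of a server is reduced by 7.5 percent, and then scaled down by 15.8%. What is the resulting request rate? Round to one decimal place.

7.5% decrease: 207.1 × 0.925 = 191.5675.
Apply the 15.8% decrease: 191.5675 × 0.842 = 161.299835 ≈ 161.3.

161.3 req/s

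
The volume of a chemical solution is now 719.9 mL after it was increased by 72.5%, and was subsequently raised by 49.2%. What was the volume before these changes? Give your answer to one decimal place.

Undoing the 49.2% increase: 719.9 ÷ 1.492 ≈ 482.506702.
Undoing the 72.5% increase: 482.506702 ÷ 1.725 ≈ 279.7 mL.

279.7 mL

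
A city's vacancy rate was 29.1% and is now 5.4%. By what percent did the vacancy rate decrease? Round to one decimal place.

The change is 5.4 − 29.1 = -23.7 percentage points.
Relative to the original 29.1%, that is -23.7 ÷ 29.1 ≈ -81.4%.
So the vacancy rate fell by 81.4%.

81.4%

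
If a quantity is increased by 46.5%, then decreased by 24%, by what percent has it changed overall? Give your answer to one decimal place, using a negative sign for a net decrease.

The combined multiplier is 1.465 × 0.76 = 1.1134.
That corresponds to an increase of 11.3%.

11.3%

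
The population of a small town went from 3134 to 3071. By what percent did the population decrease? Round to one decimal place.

2.0%

Change: 3071 − 3134 = -63.
Relative to the original: -63 ÷ 3134 ≈ -2.0%.
So the population decreased by 2.0%.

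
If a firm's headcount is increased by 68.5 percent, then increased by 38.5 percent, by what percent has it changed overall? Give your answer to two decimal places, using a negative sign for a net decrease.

A 68.5% increase multiplies by 1.685.
Then a 38.5% increase: 1.685 × 1.385 = 2.333725.
Overall factor 2.333725, i.e. 133.37%.

133.37%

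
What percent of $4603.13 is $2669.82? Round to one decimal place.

$2669.82 ÷ $4603.13 ≈ 58.0%.

58.0%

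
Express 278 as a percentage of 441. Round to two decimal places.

63.04%

278 ÷ 441 ≈ 63.04%.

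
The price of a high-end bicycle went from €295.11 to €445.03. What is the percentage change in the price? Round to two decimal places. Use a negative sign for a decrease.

50.80%

Change: €445.03 − €295.11 = €149.92.
Relative to the original: €149.92 ÷ €295.11 ≈ 50.80%.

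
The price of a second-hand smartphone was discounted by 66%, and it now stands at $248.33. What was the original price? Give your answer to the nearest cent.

$730.38

The overall multiplier applied was 0.34.
So the original price was $248.33 ÷ 0.34 ≈ $730.38.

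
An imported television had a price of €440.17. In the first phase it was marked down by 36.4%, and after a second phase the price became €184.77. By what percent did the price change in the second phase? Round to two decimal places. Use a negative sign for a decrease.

-34.00%

After the first phase: €440.17 × 0.636 = €279.94812.
Second-phase multiplier: €184.77 ÷ €279.94812 ≈ 0.660015.
That is a change of -34.00%.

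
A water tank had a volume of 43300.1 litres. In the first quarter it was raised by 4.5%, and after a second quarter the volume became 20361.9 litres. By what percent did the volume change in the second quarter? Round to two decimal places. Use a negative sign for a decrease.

After the first quarter: 43300.1 × 1.045 = 45248.6045.
Second-quarter multiplier: 20361.9 ÷ 45248.6045 ≈ 0.450001.
That is a change of -55.00%.

-55.00%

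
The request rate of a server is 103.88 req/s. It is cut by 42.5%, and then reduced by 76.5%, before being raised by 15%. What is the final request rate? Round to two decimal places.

16.14 req/s

42.5% decrease: 103.88 × 0.575 = 59.731.
Apply the 76.5% decrease: 59.731 × 0.235 = 14.036785.
Apply the 15% increase: 14.036785 × 1.15 = 16.14230275 ≈ 16.14.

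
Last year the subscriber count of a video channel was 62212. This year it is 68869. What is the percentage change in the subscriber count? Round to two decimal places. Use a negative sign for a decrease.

Change: 68869 − 62212 = 6657.
Relative to the original: 6657 ÷ 62212 ≈ 10.70%.

10.70%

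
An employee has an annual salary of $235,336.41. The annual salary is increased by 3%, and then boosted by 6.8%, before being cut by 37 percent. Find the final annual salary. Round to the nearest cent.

$163,094.06

Each change multiplies by a factor: 1.03 × 1.068 × 0.63 = 0.6930252.
$235,336.41 × 0.6930252 = $163094.062607532 ≈ $163,094.06.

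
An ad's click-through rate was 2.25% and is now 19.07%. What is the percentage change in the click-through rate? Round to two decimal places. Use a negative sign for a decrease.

747.56%

The change is 19.07 − 2.25 = 16.82 percentage points.
Relative to the original 2.25%, that is 16.82 ÷ 2.25 ≈ 747.56%.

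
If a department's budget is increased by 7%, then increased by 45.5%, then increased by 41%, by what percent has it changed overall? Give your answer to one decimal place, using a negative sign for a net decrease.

The combined multiplier is 1.07 × 1.455 × 1.41 = 2.1951585.
That corresponds to an increase of 119.5%.

119.5%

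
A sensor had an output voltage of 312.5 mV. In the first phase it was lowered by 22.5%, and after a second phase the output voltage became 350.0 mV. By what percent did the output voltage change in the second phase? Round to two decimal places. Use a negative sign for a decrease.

44.52%

After the first phase: 312.5 × 0.775 = 242.1875.
Second-phase multiplier: 350.0 ÷ 242.1875 ≈ 1.445161.
That is a change of 44.52%.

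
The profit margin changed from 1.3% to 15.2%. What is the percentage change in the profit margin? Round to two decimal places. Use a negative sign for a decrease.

The change is 15.2 − 1.3 = 13.9 percentage points.
Relative to the original 1.3%, that is 13.9 ÷ 1.3 ≈ 1069.23%.

1069.23%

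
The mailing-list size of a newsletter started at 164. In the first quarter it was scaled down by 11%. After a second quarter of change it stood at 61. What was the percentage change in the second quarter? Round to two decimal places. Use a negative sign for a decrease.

-58.21%

After the first quarter: 164 × 0.89 = 145.96.
Second-quarter multiplier: 61 ÷ 145.96 ≈ 0.417923.
That is a change of -58.21%.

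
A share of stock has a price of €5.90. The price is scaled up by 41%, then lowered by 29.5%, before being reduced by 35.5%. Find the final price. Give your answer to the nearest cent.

€3.78

Apply the 41% increase: €5.90 × 1.41 = €8.319.
Apply the 29.5% decrease: €8.319 × 0.705 = €5.864895.
Apply the 35.5% decrease: €5.864895 × 0.645 = €3.782857275 ≈ €3.78.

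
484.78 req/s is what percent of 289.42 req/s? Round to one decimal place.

167.5%

484.78 req/s ÷ 289.42 req/s ≈ 167.5%.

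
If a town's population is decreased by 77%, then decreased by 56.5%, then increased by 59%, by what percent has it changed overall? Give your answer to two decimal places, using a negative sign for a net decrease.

-84.09%

The combined multiplier is 0.23 × 0.435 × 1.59 = 0.1590795.
That corresponds to a decrease of 84.09%.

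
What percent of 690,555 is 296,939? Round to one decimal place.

296,939 ÷ 690,555 ≈ 43.0%.

43.0%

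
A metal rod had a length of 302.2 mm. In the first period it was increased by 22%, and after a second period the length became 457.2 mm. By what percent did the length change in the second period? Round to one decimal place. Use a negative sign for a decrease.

24.0%

After the first period: 302.2 × 1.22 = 368.684.
Second-period multiplier: 457.2 ÷ 368.684 ≈ 1.24009.
That is a change of 24.0%.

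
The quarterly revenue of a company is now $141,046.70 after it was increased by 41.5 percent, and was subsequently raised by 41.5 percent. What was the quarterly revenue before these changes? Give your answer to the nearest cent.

The overall multiplier applied was 1.415 × 1.415 = 2.002225.
So the original quarterly revenue was $141,046.70 ÷ 2.002225 ≈ $70,444.98.

$70,444.98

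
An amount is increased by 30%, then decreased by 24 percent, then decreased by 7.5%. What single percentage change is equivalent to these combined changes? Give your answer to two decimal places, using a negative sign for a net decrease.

-8.61%

The combined multiplier is 1.3 × 0.76 × 0.925 = 0.9139.
That corresponds to a decrease of 8.61%.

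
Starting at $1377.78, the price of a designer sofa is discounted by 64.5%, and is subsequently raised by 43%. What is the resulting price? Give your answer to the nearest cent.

After the 64.5% decrease: $1377.78 × 0.355 = $489.1119.
After the 43% increase: $489.1119 × 1.43 = $699.430017 ≈ $699.43.

$699.43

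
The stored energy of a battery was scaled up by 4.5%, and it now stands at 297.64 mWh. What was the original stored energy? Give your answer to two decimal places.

The overall multiplier applied was 1.045.
So the original stored energy was 297.64 ÷ 1.045 ≈ 284.82 mWh.

284.82 mWh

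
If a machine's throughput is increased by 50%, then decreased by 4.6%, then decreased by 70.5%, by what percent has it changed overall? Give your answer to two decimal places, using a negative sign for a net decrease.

A 50% increase multiplies by 1.5.
Then a 4.6% decrease: 1.5 × 0.954 = 1.431.
Then a 70.5% decrease: 1.431 × 0.295 = 0.422145.
Overall factor 0.422145, i.e. -57.79%.

-57.79%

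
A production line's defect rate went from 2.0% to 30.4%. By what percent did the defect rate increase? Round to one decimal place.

1420.0%

The change is 30.4 − 2.0 = 28.4 percentage points.
Relative to the original 2.0%, that is 28.4 ÷ 2.0 = 1420.0%.
So the defect rate rose by 1420.0%.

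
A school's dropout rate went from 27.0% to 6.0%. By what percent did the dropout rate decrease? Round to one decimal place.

77.8%

The change is 6.0 − 27.0 = -21.0 percentage points.
Relative to the original 27.0%, that is -21.0 ÷ 27.0 ≈ -77.8%.
So the dropout rate fell by 77.8%.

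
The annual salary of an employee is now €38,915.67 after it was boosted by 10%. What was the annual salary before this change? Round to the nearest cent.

The overall multiplier applied was 1.1.
So the original annual salary was €38,915.67 ÷ 1.1 ≈ €35,377.88.

€35,377.88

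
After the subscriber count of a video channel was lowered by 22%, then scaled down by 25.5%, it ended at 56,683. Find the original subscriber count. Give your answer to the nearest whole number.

97,544

The overall multiplier applied was 0.78 × 0.745 = 0.5811.
So the original subscriber count was 56,683 ÷ 0.5811 ≈ 97,544.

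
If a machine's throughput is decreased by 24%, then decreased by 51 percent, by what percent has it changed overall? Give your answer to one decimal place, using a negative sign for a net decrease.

The combined multiplier is 0.76 × 0.49 = 0.3724.
That corresponds to a decrease of 62.8%.

-62.8%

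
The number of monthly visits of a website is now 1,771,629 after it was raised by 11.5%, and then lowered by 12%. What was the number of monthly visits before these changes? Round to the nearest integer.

1,805,574

Undoing the 12% decrease: 1,771,629 ÷ 0.88 ≈ 2013214.772727.
Undoing the 11.5% increase: 2013214.772727 ÷ 1.115 ≈ 1,805,574.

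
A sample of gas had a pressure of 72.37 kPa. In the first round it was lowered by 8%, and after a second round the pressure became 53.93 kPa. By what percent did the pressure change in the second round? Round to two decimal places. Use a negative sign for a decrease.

-19.00%

After the first round: 72.37 × 0.92 = 66.5804.
Second-round multiplier: 53.93 ÷ 66.5804 ≈ 0.809998.
That is a change of -19.00%.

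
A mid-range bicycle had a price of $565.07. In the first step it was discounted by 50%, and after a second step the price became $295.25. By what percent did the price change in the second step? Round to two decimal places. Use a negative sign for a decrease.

After the first step: $565.07 × 0.5 = $282.535.
Second-step multiplier: $295.25 ÷ $282.535 ≈ 1.045003.
That is a change of 4.50%.

4.50%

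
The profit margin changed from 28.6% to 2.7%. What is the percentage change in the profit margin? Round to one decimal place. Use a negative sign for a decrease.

-90.6%

The change is 2.7 − 28.6 = -25.9 percentage points.
Relative to the original 28.6%, that is -25.9 ÷ 28.6 ≈ -90.6%.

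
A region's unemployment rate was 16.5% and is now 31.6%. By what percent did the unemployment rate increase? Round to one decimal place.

The change is 31.6 − 16.5 = 15.1 percentage points.
Relative to the original 16.5%, that is 15.1 ÷ 16.5 ≈ 91.5%.
So the unemployment rate rose by 91.5%.

91.5%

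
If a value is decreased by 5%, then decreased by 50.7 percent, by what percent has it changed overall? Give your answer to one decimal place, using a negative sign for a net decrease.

-53.2%

The combined multiplier is 0.95 × 0.493 = 0.46835.
That corresponds to a decrease of 53.2%.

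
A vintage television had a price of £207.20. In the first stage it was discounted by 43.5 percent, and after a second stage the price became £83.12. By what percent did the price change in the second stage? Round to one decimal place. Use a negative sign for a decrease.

-29.0%

After the first stage: £207.20 × 0.565 = £117.068.
Second-stage multiplier: £83.12 ÷ £117.068 ≈ 0.71001.
That is a change of -29.0%.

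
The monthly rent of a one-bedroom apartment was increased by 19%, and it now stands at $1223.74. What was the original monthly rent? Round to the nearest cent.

$1028.35

The overall multiplier applied was 1.19.
So the original monthly rent was $1223.74 ÷ 1.19 ≈ $1028.35.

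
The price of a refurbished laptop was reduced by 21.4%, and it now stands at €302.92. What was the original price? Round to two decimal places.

€385.39

The overall multiplier applied was 0.786.
So the original price was €302.92 ÷ 0.786 ≈ €385.39.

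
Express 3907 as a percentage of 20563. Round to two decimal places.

19.00%

3907 ÷ 20563 ≈ 19.00%.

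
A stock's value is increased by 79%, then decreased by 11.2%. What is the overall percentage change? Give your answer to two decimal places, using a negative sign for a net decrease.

58.95%

The combined multiplier is 1.79 × 0.888 = 1.58952.
That corresponds to an increase of 58.95%.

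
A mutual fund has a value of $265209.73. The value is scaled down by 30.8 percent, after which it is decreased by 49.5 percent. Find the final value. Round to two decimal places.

Apply the 30.8% decrease: $265209.73 × 0.692 = $183525.13316.
49.5% decrease: $183525.13316 × 0.505 = $92680.1922458 ≈ $92680.19.

$92680.19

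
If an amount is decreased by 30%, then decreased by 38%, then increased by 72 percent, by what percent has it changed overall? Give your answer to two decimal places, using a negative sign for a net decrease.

A 30% decrease multiplies by 0.7.
Then a 38% decrease: 0.7 × 0.62 = 0.434.
Then a 72% increase: 0.434 × 1.72 = 0.74648.
Overall factor 0.74648, i.e. -25.35%.

-25.35%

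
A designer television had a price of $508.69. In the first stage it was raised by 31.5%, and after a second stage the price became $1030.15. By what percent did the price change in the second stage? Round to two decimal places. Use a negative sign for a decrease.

54.00%

After the first stage: $508.69 × 1.315 = $668.92735.
Second-stage multiplier: $1030.15 ÷ $668.92735 ≈ 1.540003.
That is a change of 54.00%.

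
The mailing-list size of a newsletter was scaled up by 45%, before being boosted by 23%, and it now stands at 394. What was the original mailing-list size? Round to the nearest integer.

Undoing the 23% increase: 394 ÷ 1.23 ≈ 320.325203.
Undoing the 45% increase: 320.325203 ÷ 1.45 ≈ 221.

221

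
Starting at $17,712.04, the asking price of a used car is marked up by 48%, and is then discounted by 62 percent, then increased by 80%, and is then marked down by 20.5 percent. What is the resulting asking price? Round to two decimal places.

Each change multiplies by a factor: 1.48 × 0.38 × 1.8 × 0.795 = 0.8047944.
$17,712.04 × 0.8047944 = $14254.550604576 ≈ $14,254.55.

$14,254.55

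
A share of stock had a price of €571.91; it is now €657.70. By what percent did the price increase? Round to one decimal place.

Change: €657.70 − €571.91 = €85.79.
Relative to the original: €85.79 ÷ €571.91 ≈ 15.0%.
So the price increased by 15.0%.

15.0%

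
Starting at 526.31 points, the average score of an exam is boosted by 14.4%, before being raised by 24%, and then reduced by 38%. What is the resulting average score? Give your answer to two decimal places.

462.89 points

Each change multiplies by a factor: 1.144 × 1.24 × 0.62 = 0.8795072.
526.31 × 0.8795072 = 462.893434432 ≈ 462.89.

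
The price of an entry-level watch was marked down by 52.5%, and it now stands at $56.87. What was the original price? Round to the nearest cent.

$119.73

The overall multiplier applied was 0.475.
So the original price was $56.87 ÷ 0.475 ≈ $119.73.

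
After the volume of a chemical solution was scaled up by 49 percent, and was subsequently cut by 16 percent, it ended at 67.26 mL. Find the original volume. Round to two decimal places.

53.74 mL

Undoing the 16% decrease: 67.26 ÷ 0.84 ≈ 80.071429.
Undoing the 49% increase: 80.071429 ÷ 1.49 ≈ 53.74 mL.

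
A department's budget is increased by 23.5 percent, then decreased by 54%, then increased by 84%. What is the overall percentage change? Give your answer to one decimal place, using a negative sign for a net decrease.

A 23.5% increase multiplies by 1.235.
Then a 54% decrease: 1.235 × 0.46 = 0.5681.
Then an 84% increase: 0.5681 × 1.84 = 1.045304.
Overall factor 1.045304, i.e. 4.5%.

4.5%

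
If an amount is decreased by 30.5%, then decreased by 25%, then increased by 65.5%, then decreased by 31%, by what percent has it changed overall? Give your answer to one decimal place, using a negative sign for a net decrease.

-40.5%

The combined multiplier is 0.695 × 0.75 × 1.655 × 0.69 = 0.5952414375.
That corresponds to a decrease of 40.5%.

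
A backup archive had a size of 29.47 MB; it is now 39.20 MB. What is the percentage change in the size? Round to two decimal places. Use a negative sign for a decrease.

Change: 39.20 − 29.47 = 9.73.
Relative to the original: 9.73 ÷ 29.47 ≈ 33.02%.

33.02%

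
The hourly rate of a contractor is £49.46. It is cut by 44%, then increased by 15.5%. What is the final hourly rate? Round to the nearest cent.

£31.99

Apply the 44% decrease: £49.46 × 0.56 = £27.6976.
15.5% increase: £27.6976 × 1.155 = £31.990728 ≈ £31.99.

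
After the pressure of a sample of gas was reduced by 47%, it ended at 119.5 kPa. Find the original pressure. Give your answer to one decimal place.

The overall multiplier applied was 0.53.
So the original pressure was 119.5 ÷ 0.53 ≈ 225.5 kPa.

225.5 kPa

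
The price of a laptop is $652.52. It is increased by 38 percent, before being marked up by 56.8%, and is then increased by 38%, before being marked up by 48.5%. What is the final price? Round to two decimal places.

38% increase: $652.52 × 1.38 = $900.4776.
Apply the 56.8% increase: $900.4776 × 1.568 = $1411.9488768.
After the 38% increase: $1411.9488768 × 1.38 = $1948.489449984.
After the 48.5% increase: $1948.489449984 × 1.485 = $2893.50683322624 ≈ $2893.51.

$2893.51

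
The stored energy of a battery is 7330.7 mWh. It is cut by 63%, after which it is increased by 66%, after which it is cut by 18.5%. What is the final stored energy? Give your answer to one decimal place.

3669.6 mWh

Each change multiplies by a factor: 0.37 × 1.66 × 0.815 = 0.500573.
7330.7 × 0.500573 = 3669.5504911 ≈ 3669.6.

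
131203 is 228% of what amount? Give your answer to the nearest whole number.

131203 ÷ 2.28 ≈ 57545.

57545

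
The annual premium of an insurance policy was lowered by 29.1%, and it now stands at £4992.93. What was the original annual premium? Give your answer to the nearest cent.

£7042.21

The overall multiplier applied was 0.709.
So the original annual premium was £4992.93 ÷ 0.709 ≈ £7042.21.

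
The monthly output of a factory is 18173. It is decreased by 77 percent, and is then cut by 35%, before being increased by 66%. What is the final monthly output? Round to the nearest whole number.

4510

Each change multiplies by a factor: 0.23 × 0.65 × 1.66 = 0.24817.
18173 × 0.24817 = 4509.99341 ≈ 4510.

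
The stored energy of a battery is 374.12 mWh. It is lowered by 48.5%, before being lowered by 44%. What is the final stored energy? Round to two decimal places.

Each change multiplies by a factor: 0.515 × 0.56 = 0.2884.
374.12 × 0.2884 = 107.896208 ≈ 107.90.

107.90 mWh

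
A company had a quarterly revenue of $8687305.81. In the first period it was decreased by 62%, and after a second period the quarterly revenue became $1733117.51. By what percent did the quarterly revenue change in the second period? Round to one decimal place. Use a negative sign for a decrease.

After the first period: $8687305.81 × 0.38 = $3301176.2078.
Second-period multiplier: $1733117.51 ÷ $3301176.2078 ≈ 0.525.
That is a change of -47.5%.

-47.5%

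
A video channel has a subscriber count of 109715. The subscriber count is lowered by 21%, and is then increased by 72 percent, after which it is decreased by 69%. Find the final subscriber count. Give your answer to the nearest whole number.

46215

After the 21% decrease: 109715 × 0.79 = 86674.85.
Apply the 72% increase: 86674.85 × 1.72 = 149080.742.
69% decrease: 149080.742 × 0.31 = 46215.03002 ≈ 46215.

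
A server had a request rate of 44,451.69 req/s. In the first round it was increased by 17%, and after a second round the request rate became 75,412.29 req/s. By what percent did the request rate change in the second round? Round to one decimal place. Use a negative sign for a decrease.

45.0%

After the first round: 44,451.69 × 1.17 = 52008.4773.
Second-round multiplier: 75,412.29 ÷ 52008.4773 ≈ 1.45.
That is a change of 45.0%.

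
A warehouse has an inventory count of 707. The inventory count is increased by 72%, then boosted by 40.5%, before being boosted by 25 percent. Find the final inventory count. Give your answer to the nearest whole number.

2136

Each change multiplies by a factor: 1.72 × 1.405 × 1.25 = 3.02075.
707 × 3.02075 = 2135.67025 ≈ 2136.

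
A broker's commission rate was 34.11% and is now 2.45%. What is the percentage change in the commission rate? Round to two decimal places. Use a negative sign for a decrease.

-92.82%

The change is 2.45 − 34.11 = -31.66 percentage points.
Relative to the original 34.11%, that is -31.66 ÷ 34.11 ≈ -92.82%.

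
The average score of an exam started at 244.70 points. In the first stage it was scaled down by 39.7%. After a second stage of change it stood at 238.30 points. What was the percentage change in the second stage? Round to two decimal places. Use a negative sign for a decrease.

61.50%

After the first stage: 244.70 × 0.603 = 147.5541.
Second-stage multiplier: 238.30 ÷ 147.5541 ≈ 1.615001.
That is a change of 61.50%.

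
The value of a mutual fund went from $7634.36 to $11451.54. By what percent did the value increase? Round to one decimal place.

50.0%

Change: $11451.54 − $7634.36 = $3817.18.
Relative to the original: $3817.18 ÷ $7634.36 = 50.0%.
So the value increased by 50.0%.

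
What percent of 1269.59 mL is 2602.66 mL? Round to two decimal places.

2602.66 mL ÷ 1269.59 mL ≈ 205.00%.

205.00%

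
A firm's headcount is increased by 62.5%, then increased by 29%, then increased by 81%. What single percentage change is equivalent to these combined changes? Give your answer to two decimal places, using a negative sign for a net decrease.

A 62.5% increase multiplies by 1.625.
Then a 29% increase: 1.625 × 1.29 = 2.09625.
Then an 81% increase: 2.09625 × 1.81 = 3.7942125.
Overall factor 3.7942125, i.e. 279.42%.

279.42%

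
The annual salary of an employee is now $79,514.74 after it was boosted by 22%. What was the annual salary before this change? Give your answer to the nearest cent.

$65,176.02

The overall multiplier applied was 1.22.
So the original annual salary was $79,514.74 ÷ 1.22 ≈ $65,176.02.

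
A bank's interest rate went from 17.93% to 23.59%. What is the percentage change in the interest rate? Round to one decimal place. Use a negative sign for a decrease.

31.6%

The change is 23.59 − 17.93 = 5.66 percentage points.
Relative to the original 17.93%, that is 5.66 ÷ 17.93 ≈ 31.6%.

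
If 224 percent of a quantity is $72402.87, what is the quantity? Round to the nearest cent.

$72402.87 ÷ 2.24 ≈ $32322.71.

$32322.71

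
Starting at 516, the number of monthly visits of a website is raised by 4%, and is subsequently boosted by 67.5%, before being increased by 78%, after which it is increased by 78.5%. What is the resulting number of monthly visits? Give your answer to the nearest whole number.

2856

After the 4% increase: 516 × 1.04 = 536.64.
67.5% increase: 536.64 × 1.675 = 898.872.
78% increase: 898.872 × 1.78 = 1599.99216.
Apply the 78.5% increase: 1599.99216 × 1.785 = 2855.9860056 ≈ 2856.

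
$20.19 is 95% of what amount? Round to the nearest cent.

$21.25

$20.19 ÷ 0.95 ≈ $21.25.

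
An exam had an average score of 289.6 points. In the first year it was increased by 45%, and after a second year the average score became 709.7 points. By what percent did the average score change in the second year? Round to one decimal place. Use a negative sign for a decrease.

69.0%

After the first year: 289.6 × 1.45 = 419.92.
Second-year multiplier: 709.7 ÷ 419.92 ≈ 1.69008.
That is a change of 69.0%.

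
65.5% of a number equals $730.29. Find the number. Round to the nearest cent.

$1,114.95

$730.29 ÷ 0.655 ≈ $1,114.95.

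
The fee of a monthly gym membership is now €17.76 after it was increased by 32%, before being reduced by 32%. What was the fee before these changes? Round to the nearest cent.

Undoing the 32% decrease: €17.76 ÷ 0.68 ≈ €26.117647.
Undoing the 32% increase: €26.117647 ÷ 1.32 ≈ €19.79.

€19.79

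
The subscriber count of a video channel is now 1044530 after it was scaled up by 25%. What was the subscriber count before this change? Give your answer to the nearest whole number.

835624

The overall multiplier applied was 1.25.
So the original subscriber count was 1044530 ÷ 1.25 = 835624.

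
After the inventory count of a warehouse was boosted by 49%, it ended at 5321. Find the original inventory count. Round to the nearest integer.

The overall multiplier applied was 1.49.
So the original inventory count was 5321 ÷ 1.49 ≈ 3571.

3571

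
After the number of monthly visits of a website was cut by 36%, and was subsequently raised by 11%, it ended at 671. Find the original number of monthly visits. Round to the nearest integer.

The overall multiplier applied was 0.64 × 1.11 = 0.7104.
So the original number of monthly visits was 671 ÷ 0.7104 ≈ 945.

945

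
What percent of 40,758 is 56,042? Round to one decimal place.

56,042 ÷ 40,758 ≈ 137.5%.

137.5%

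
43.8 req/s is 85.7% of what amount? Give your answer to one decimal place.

51.1 req/s

43.8 req/s ÷ 0.857 ≈ 51.1 req/s.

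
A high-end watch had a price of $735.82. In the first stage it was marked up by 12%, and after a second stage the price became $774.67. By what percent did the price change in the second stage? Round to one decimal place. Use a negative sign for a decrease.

After the first stage: $735.82 × 1.12 = $824.1184.
Second-stage multiplier: $774.67 ÷ $824.1184 ≈ 0.94.
That is a change of -6.0%.

-6.0%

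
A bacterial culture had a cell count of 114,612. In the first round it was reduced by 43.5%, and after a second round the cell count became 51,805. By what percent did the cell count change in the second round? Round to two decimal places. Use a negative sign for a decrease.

-20.00%

After the first round: 114,612 × 0.565 = 64755.78.
Second-round multiplier: 51,805 ÷ 64755.78 ≈ 0.800006.
That is a change of -20.00%.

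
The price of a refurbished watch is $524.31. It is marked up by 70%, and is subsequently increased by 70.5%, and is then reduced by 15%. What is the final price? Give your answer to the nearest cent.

$1291.76

After the 70% increase: $524.31 × 1.7 = $891.327.
70.5% increase: $891.327 × 1.705 = $1519.712535.
Apply the 15% decrease: $1519.712535 × 0.85 = $1291.75565475 ≈ $1291.76.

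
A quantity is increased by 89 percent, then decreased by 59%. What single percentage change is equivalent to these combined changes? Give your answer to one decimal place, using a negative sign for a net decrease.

The combined multiplier is 1.89 × 0.41 = 0.7749.
That corresponds to a decrease of 22.5%.

-22.5%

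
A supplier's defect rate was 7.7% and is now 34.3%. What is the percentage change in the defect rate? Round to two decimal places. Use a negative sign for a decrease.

345.45%

The change is 34.3 − 7.7 = 26.6 percentage points.
Relative to the original 7.7%, that is 26.6 ÷ 7.7 ≈ 345.45%.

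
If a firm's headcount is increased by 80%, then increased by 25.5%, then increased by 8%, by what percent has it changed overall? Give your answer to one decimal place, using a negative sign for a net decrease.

The combined multiplier is 1.8 × 1.255 × 1.08 = 2.43972.
That corresponds to an increase of 144.0%.

144.0%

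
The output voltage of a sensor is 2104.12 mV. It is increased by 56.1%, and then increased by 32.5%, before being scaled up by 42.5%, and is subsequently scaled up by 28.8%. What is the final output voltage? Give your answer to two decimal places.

7987.67 mV

Each change multiplies by a factor: 1.561 × 1.325 × 1.425 × 1.288 = 3.796203705.
2104.12 × 3.796203705 = 7987.6681397646 ≈ 7987.67.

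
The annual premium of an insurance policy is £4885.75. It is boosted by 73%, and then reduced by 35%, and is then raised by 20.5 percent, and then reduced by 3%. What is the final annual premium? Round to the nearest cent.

£6421.69

Each change multiplies by a factor: 1.73 × 0.65 × 1.205 × 0.97 = 1.314371825.
£4885.75 × 1.314371825 = £6421.69214399375 ≈ £6421.69.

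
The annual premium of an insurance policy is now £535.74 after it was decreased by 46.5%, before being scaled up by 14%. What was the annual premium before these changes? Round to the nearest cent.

The overall multiplier applied was 0.535 × 1.14 = 0.6099.
So the original annual premium was £535.74 ÷ 0.6099 ≈ £878.41.

£878.41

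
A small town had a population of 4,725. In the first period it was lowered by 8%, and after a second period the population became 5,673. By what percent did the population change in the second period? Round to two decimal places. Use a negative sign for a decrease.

30.50%

After the first period: 4,725 × 0.92 = 4347.
Second-period multiplier: 5,673 ÷ 4347 ≈ 1.305038.
That is a change of 30.50%.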